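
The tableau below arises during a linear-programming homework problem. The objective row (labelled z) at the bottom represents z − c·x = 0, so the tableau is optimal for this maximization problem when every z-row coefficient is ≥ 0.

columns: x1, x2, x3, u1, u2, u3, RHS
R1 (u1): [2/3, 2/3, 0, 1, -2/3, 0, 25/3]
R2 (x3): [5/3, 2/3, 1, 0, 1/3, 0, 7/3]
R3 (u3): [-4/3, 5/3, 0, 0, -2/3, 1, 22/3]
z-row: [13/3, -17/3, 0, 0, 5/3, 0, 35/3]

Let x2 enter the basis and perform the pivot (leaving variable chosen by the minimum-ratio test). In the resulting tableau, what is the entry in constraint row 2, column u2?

Ratio test on column x2 — row 1: (25/3)/(2/3) = 25/2; row 2: (7/3)/(2/3) = 7/2; row 3: (22/3)/(5/3) = 22/5. Minimum is 7/2 at row 2 (x3 leaves); pivot element 2/3.
Divide row 2 by 2/3; eliminate column x2 from the other rows.
In the new row 2, the u2 entry is the old entry divided by the pivot: (1/3)/(2/3) = 1/2.

1/2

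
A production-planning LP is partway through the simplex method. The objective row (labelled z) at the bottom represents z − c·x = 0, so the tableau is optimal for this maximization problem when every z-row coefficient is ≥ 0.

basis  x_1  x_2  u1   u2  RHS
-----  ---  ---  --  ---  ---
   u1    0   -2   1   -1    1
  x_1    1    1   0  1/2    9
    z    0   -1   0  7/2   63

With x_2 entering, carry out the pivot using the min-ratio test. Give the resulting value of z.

72

Ratio test on column x_2 — row 1: entry -2 ≤ 0; row 2: 9/1 = 9. Minimum is 9 at row 2 (x_1 leaves); pivot element 1.
Pivot on row 2; the z-row RHS becomes 63 − (-1)·9 = 72.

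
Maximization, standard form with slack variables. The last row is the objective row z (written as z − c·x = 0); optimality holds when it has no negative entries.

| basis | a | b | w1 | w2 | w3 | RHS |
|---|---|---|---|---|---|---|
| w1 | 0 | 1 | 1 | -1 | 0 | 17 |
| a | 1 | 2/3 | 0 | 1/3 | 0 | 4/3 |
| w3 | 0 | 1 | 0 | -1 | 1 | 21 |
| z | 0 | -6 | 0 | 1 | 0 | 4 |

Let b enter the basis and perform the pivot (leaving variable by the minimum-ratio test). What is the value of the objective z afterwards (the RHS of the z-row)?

Ratio test on column b — row 1: 17/1 = 17; row 2: (4/3)/(2/3) = 2; row 3: 21/1 = 21. Minimum is 2 at row 2 (a leaves); pivot element 2/3.
Pivot on row 2; the z-row RHS becomes 4 − (-6)·2 = 16.

16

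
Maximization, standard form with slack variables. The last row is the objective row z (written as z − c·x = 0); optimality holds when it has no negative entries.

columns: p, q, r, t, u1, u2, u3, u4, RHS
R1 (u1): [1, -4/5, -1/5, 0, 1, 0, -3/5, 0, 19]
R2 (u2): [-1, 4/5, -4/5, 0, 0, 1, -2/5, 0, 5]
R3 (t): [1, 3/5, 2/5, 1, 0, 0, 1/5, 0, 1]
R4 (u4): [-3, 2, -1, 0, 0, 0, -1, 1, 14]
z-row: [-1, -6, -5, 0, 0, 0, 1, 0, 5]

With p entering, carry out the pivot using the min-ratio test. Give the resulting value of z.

6

Ratio test on column p — row 1: 19/1 = 19; row 2: entry -1 ≤ 0; row 3: 1/1 = 1; row 4: entry -3 ≤ 0. Minimum is 1 at row 3 (t leaves); pivot element 1.
Pivot on row 3; the z-row RHS becomes 5 − (-1)·1 = 6.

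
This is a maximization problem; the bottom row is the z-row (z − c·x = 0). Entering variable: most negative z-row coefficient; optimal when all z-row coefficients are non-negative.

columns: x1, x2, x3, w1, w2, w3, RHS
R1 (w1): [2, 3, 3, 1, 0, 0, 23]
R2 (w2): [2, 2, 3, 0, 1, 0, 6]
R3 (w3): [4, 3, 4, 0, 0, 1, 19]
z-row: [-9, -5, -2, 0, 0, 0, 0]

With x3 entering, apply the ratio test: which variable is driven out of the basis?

Column x3 entries and ratios — w1: 23/3 = 23/3; w2: 6/3 = 2; w3: 19/4 = 19/4.
Smallest ratio is 2 in the row of w2, so w2 leaves.

w2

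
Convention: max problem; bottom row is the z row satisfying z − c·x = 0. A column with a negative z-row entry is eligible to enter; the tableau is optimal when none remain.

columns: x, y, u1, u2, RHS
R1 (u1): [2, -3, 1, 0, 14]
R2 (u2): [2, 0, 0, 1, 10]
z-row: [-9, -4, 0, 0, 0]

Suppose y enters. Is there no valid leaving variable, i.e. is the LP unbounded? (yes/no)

yes

Every constraint-row entry in column y is ≤ 0, so increasing y is unbounded.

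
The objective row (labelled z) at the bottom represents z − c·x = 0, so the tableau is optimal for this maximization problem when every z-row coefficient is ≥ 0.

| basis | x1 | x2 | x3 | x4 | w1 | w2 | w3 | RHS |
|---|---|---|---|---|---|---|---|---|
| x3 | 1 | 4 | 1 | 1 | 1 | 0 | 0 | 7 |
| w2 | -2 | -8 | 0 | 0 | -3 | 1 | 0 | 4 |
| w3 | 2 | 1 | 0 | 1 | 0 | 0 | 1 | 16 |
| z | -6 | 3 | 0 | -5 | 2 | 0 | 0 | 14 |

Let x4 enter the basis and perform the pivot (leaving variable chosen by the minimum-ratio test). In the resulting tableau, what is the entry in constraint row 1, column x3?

1

Ratio test on column x4 — row 1: 7/1 = 7; row 2: entry 0 ≤ 0; row 3: 16/1 = 16. Minimum is 7 at row 1 (x3 leaves); pivot element 1.
Divide row 1 by 1; eliminate column x4 from the other rows.
In the new row 1, the x3 entry is the old entry divided by the pivot: 1/1 = 1.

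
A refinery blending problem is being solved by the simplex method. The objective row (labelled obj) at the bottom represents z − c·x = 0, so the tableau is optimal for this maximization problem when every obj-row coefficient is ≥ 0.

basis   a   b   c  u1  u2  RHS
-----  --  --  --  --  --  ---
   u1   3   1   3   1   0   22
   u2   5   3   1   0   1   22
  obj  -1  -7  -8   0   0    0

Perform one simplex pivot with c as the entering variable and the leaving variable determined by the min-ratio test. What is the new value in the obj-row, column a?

7

Ratio test on column c — row 1: 22/3 = 22/3; row 2: 22/1 = 22. Minimum is 22/3 at row 1 (u1 leaves); pivot element 3.
Divide row 1 by 3; eliminate column c from the other rows.
obj-row update in column a: -1 − (-8)·1 = 7.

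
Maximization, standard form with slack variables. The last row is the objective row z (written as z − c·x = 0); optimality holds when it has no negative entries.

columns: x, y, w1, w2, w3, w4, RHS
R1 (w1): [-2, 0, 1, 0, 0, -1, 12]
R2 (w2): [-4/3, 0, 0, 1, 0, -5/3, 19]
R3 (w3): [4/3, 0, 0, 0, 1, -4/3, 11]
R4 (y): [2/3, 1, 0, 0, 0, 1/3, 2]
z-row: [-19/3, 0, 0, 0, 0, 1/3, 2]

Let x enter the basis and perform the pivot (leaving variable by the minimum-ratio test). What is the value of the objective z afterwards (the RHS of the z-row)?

Ratio test on column x — row 1: entry -2 ≤ 0; row 2: entry -4/3 ≤ 0; row 3: 11/(4/3) = 33/4; row 4: 2/(2/3) = 3. Minimum is 3 at row 4 (y leaves); pivot element 2/3.
Pivot on row 4; the z-row RHS becomes 2 − (-19/3)·3 = 21.

21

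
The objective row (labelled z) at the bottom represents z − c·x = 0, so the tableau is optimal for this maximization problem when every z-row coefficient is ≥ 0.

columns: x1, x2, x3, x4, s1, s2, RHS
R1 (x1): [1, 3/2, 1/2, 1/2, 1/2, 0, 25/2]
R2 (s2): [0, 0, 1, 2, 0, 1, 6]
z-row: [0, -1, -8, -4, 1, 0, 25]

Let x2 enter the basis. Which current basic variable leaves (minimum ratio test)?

Column x2 entries and ratios — x1: (25/2)/(3/2) = 25/3; s2: 0 ≤ 0, skip.
Smallest ratio is 25/3 in the row of x1, so x1 leaves.

x1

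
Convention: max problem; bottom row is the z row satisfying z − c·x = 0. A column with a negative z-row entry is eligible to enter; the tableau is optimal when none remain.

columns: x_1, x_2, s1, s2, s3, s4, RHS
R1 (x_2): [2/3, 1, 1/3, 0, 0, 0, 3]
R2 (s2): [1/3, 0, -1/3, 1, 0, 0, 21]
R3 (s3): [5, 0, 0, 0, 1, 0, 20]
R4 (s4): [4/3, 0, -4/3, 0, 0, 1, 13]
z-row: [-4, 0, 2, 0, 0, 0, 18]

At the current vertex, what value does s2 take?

s2 is basic (row 2); its value is the RHS of that row, 21.

21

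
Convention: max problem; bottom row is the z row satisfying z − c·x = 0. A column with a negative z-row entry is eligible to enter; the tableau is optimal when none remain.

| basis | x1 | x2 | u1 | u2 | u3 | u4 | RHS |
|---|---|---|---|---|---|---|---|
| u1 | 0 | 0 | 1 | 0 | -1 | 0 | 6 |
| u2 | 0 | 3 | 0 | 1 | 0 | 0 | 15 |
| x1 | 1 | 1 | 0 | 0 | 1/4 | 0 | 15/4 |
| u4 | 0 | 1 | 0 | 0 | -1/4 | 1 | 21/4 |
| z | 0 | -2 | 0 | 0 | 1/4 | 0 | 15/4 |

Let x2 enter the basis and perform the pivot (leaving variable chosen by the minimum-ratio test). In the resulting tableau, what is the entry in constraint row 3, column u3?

1/4

Ratio test on column x2 — row 1: entry 0 ≤ 0; row 2: 15/3 = 5; row 3: (15/4)/1 = 15/4; row 4: (21/4)/1 = 21/4. Minimum is 15/4 at row 3 (x1 leaves); pivot element 1.
Divide row 3 by 1; eliminate column x2 from the other rows.
In the new row 3, the u3 entry is the old entry divided by the pivot: (1/4)/1 = 1/4.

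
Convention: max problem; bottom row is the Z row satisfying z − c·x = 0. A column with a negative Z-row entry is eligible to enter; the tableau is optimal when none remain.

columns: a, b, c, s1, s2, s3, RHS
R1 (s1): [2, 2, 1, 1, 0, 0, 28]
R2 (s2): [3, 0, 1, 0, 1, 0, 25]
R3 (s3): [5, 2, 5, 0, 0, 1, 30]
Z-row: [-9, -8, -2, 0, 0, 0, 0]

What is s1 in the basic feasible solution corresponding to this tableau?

28

s1 is basic (row 1); its value is the RHS of that row, 28.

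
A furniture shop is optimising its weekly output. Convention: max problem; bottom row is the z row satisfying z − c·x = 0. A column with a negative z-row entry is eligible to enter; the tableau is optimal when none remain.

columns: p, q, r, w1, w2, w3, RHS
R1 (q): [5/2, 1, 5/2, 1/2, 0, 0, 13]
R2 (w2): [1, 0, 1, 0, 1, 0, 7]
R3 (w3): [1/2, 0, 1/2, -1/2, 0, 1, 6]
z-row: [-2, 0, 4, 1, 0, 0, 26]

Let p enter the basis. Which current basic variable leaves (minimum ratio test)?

q

Column p entries and ratios — q: 13/(5/2) = 26/5; w2: 7/1 = 7; w3: 6/(1/2) = 12.
Smallest ratio is 26/5 in the row of q, so q leaves.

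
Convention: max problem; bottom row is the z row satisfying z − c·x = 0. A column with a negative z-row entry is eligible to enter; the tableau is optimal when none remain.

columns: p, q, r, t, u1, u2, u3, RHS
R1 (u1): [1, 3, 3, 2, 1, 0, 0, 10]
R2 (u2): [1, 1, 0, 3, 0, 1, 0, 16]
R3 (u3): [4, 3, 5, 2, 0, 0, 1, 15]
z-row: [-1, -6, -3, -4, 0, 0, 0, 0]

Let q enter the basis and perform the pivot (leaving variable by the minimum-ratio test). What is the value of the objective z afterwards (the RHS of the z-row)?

20

Ratio test on column q — row 1: 10/3 = 10/3; row 2: 16/1 = 16; row 3: 15/3 = 5. Minimum is 10/3 at row 1 (u1 leaves); pivot element 3.
Pivot on row 1; the z-row RHS becomes 0 − (-6)·(10/3) = 20.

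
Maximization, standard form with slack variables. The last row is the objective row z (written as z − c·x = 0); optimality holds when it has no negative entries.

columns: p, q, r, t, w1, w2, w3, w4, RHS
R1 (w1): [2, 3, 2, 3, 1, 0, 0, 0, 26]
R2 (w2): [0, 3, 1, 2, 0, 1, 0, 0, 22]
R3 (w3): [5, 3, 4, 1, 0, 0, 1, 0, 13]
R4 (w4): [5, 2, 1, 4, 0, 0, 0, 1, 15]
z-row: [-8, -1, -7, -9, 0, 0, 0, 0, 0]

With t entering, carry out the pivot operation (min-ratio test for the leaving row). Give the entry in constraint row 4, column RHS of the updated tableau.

Ratio test on column t — row 1: 26/3 = 26/3; row 2: 22/2 = 11; row 3: 13/1 = 13; row 4: 15/4 = 15/4. Minimum is 15/4 at row 4 (w4 leaves); pivot element 4.
Divide row 4 by 4; eliminate column t from the other rows.
In the new row 4, the RHS entry is the old entry divided by the pivot: 15/4 = 15/4.

15/4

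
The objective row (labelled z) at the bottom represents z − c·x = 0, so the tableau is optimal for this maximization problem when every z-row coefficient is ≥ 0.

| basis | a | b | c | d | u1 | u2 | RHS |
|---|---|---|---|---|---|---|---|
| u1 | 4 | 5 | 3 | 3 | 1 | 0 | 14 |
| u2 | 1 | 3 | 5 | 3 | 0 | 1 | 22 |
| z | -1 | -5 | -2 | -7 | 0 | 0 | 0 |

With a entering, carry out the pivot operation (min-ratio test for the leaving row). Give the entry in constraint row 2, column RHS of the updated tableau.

Ratio test on column a — row 1: 14/4 = 7/2; row 2: 22/1 = 22. Minimum is 7/2 at row 1 (u1 leaves); pivot element 4.
Divide row 1 by 4; eliminate column a from the other rows.
Row 2 update in column RHS: 22 − 1·(7/2) = 37/2.

37/2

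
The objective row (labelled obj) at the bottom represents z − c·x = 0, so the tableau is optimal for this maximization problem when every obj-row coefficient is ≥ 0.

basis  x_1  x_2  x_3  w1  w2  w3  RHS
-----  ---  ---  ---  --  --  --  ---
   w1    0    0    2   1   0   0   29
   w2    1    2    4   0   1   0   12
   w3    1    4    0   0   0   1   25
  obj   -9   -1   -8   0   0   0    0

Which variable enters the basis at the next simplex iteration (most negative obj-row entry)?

x_1

Negative obj-row entries: x_1: -9, x_2: -1, x_3: -8.
The most negative is -9 in column x_1, so x_1 enters.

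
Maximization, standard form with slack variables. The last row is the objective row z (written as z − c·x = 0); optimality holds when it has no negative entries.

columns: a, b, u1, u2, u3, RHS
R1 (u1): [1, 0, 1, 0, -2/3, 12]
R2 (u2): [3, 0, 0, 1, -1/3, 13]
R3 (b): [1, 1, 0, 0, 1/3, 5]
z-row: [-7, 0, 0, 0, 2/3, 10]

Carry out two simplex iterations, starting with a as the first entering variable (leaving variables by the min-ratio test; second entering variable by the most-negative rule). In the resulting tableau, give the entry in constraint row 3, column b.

Ratio test on column a — row 1: 12/1 = 12; row 2: 13/3 = 13/3; row 3: 5/1 = 5. Minimum is 13/3 at row 2 (u2 leaves); pivot element 3.
Divide row 2 by 3; eliminate column a from the other rows.
Second iteration: most negative z-row entry is -1/9 in column u3, so u3 enters.
Ratio test on column u3 — row 1: entry -5/9 ≤ 0; row 2: entry -1/9 ≤ 0; row 3: (2/3)/(4/9) = 3/2. Minimum is 3/2 at row 3 (b leaves); pivot element 4/9.
Divide row 3 by 4/9; eliminate column u3 from the other rows.
After both pivots, the entry at constraint row 3, column b is 9/4.

9/4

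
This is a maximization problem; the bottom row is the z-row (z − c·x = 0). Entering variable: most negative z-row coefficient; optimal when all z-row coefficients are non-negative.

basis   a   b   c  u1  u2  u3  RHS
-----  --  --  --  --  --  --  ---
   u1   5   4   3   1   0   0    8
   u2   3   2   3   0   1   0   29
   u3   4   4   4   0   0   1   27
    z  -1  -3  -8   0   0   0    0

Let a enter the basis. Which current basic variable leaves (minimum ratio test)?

Column a entries and ratios — u1: 8/5 = 8/5; u2: 29/3 = 29/3; u3: 27/4 = 27/4.
Smallest ratio is 8/5 in the row of u1, so u1 leaves.

u1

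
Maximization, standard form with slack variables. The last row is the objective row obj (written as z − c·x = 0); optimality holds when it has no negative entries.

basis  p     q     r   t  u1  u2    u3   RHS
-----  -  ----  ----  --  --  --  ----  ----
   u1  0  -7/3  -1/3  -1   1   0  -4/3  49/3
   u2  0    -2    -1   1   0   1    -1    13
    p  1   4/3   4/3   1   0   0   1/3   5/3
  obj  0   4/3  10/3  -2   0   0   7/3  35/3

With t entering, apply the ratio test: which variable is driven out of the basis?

p

Column t entries and ratios — u1: -1 ≤ 0, skip; u2: 13/1 = 13; p: (5/3)/1 = 5/3.
Smallest ratio is 5/3 in the row of p, so p leaves.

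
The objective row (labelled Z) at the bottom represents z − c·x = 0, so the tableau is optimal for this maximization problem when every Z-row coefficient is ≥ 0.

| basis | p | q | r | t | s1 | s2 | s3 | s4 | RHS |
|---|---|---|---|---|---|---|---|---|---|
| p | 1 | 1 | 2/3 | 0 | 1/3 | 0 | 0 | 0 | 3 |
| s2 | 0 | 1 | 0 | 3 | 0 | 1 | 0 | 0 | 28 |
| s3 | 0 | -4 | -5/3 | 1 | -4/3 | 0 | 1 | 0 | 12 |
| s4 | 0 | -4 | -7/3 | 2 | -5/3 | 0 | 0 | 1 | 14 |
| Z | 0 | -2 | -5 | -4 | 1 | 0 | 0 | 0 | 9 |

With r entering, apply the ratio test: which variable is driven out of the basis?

p

Column r entries and ratios — p: 3/(2/3) = 9/2; s2: 0 ≤ 0, skip; s3: -5/3 ≤ 0, skip; s4: -7/3 ≤ 0, skip.
Smallest ratio is 9/2 in the row of p, so p leaves.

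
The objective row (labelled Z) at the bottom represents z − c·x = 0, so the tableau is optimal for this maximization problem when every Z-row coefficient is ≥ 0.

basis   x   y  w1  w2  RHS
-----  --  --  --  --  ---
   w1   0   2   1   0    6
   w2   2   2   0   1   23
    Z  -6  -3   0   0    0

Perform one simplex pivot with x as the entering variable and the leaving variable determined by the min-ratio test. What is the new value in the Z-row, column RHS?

Ratio test on column x — row 1: entry 0 ≤ 0; row 2: 23/2 = 23/2. Minimum is 23/2 at row 2 (w2 leaves); pivot element 2.
Divide row 2 by 2; eliminate column x from the other rows.
Z-row update in column RHS: 0 − (-6)·(23/2) = 69.

69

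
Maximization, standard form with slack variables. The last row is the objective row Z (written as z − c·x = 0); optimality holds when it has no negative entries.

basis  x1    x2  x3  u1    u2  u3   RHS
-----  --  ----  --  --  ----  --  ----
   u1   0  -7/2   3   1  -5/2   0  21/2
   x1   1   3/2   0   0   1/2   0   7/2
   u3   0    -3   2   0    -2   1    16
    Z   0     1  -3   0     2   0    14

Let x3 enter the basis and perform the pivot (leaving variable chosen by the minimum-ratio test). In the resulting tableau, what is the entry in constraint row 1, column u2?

-5/6

Ratio test on column x3 — row 1: (21/2)/3 = 7/2; row 2: entry 0 ≤ 0; row 3: 16/2 = 8. Minimum is 7/2 at row 1 (u1 leaves); pivot element 3.
Divide row 1 by 3; eliminate column x3 from the other rows.
In the new row 1, the u2 entry is the old entry divided by the pivot: (-5/2)/3 = -5/6.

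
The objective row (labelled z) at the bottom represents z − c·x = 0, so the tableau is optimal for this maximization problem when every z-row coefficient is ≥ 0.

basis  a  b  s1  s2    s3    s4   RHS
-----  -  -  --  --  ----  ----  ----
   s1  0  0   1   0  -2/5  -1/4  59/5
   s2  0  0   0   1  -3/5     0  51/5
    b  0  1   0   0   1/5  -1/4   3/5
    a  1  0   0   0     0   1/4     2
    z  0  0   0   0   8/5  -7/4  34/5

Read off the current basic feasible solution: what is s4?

0

s4 is not in the basis, so in the current basic feasible solution s4 = 0.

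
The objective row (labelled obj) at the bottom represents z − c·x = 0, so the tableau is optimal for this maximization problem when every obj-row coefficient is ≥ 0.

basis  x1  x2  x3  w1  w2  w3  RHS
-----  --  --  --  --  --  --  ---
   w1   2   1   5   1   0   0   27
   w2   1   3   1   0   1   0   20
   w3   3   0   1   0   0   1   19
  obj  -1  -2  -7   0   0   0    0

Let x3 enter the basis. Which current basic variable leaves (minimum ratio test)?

Column x3 entries and ratios — w1: 27/5 = 27/5; w2: 20/1 = 20; w3: 19/1 = 19.
Smallest ratio is 27/5 in the row of w1, so w1 leaves.

w1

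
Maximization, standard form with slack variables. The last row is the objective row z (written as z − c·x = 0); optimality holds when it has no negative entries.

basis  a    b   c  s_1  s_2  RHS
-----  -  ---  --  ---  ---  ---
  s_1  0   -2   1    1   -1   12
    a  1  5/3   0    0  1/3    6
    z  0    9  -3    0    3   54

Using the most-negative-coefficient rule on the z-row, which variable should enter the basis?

c

Negative z-row entries: c: -3.
The most negative is -3 in column c, so c enters.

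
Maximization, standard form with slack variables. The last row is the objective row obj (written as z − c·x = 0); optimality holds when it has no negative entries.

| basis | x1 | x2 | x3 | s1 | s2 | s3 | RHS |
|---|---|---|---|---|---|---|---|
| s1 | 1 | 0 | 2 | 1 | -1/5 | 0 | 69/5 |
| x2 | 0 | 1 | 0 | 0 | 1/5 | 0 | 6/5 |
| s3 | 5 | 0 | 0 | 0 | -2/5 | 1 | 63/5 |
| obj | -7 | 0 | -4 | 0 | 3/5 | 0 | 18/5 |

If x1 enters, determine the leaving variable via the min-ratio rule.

Column x1 entries and ratios — s1: (69/5)/1 = 69/5; x2: 0 ≤ 0, skip; s3: (63/5)/5 = 63/25.
Smallest ratio is 63/25 in the row of s3, so s3 leaves.

s3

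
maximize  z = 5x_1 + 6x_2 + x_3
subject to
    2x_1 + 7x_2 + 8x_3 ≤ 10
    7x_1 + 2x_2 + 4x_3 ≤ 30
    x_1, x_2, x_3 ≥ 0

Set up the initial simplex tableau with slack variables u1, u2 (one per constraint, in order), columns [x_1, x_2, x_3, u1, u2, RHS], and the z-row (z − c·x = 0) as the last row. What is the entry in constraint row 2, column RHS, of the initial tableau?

The RHS of constraint 2 is b_2 = 30.

30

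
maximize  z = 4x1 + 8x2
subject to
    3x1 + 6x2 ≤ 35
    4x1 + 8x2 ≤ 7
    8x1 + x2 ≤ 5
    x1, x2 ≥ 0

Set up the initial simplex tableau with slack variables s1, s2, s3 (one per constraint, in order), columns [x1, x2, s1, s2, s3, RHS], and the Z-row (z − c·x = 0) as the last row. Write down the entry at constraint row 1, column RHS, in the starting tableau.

35

The RHS of constraint 1 is b_1 = 35.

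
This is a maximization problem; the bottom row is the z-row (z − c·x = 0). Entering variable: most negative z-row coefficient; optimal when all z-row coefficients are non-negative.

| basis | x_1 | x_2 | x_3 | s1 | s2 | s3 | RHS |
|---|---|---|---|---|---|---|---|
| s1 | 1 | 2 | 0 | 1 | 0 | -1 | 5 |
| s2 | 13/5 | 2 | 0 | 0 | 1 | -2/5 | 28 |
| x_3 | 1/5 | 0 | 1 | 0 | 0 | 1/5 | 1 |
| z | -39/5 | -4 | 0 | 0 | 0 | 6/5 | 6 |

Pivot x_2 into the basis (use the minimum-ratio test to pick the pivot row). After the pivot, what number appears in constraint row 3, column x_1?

Ratio test on column x_2 — row 1: 5/2 = 5/2; row 2: 28/2 = 14; row 3: entry 0 ≤ 0. Minimum is 5/2 at row 1 (s1 leaves); pivot element 2.
Divide row 1 by 2; eliminate column x_2 from the other rows.
Row 3 update in column x_1: 1/5 − 0·(1/2) = 1/5.

1/5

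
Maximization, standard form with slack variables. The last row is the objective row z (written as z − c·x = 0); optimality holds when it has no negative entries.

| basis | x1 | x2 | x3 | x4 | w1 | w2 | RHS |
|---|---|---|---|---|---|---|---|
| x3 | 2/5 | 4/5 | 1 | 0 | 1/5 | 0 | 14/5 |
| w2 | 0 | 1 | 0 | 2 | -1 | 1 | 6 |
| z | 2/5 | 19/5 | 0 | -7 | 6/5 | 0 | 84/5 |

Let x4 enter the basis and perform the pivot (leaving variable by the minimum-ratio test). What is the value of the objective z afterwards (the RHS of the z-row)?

Ratio test on column x4 — row 1: entry 0 ≤ 0; row 2: 6/2 = 3. Minimum is 3 at row 2 (w2 leaves); pivot element 2.
Pivot on row 2; the z-row RHS becomes 84/5 − (-7)·3 = 189/5.

189/5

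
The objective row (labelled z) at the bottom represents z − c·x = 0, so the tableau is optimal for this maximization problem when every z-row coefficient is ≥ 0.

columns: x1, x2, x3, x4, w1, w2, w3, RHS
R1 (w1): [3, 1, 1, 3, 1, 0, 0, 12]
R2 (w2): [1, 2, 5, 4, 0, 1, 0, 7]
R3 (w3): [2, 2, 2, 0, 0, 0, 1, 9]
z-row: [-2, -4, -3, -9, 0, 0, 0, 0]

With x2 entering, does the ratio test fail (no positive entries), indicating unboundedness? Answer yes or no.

no

Column x2 has positive entries in row(s) 1, 2, 3, so the ratio test bounds it — not unbounded.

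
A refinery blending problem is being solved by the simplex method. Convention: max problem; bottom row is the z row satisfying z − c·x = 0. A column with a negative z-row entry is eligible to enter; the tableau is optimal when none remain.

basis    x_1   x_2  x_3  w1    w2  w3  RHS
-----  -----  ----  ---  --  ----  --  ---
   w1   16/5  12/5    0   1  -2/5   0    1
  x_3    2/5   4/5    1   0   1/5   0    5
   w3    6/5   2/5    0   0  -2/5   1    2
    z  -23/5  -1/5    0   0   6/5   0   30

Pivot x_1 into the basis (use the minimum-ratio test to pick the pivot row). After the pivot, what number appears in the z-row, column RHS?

503/16

Ratio test on column x_1 — row 1: 1/(16/5) = 5/16; row 2: 5/(2/5) = 25/2; row 3: 2/(6/5) = 5/3. Minimum is 5/16 at row 1 (w1 leaves); pivot element 16/5.
Divide row 1 by 16/5; eliminate column x_1 from the other rows.
z-row update in column RHS: 30 − (-23/5)·(5/16) = 503/16.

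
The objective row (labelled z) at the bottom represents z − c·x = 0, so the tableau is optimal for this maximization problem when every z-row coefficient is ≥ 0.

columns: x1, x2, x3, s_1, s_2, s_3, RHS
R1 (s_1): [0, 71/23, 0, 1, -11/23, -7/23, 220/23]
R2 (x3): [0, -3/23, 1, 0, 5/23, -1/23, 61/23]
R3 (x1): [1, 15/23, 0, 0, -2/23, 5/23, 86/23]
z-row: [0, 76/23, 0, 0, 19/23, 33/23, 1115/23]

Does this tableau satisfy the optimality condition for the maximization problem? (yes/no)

Every z-row coefficient is ≥ 0, so the tableau is optimal.

yes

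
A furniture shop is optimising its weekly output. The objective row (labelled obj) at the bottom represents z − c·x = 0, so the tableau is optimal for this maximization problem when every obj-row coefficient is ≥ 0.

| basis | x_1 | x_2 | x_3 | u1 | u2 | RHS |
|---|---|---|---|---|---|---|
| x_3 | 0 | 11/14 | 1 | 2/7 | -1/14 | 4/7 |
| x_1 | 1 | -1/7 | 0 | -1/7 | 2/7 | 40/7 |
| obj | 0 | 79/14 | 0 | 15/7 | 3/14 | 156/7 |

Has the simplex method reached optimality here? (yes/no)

Every obj-row coefficient is ≥ 0, so the tableau is optimal.

yes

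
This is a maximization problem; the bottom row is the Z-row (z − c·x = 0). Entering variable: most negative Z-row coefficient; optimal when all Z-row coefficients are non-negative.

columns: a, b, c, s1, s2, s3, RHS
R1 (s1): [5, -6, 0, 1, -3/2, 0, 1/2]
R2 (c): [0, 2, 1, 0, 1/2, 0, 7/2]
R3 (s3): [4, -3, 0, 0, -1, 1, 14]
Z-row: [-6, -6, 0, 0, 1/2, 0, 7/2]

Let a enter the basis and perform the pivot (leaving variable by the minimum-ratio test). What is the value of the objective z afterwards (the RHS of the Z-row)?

41/10

Ratio test on column a — row 1: (1/2)/5 = 1/10; row 2: entry 0 ≤ 0; row 3: 14/4 = 7/2. Minimum is 1/10 at row 1 (s1 leaves); pivot element 5.
Pivot on row 1; the Z-row RHS becomes 7/2 − (-6)·(1/10) = 41/10.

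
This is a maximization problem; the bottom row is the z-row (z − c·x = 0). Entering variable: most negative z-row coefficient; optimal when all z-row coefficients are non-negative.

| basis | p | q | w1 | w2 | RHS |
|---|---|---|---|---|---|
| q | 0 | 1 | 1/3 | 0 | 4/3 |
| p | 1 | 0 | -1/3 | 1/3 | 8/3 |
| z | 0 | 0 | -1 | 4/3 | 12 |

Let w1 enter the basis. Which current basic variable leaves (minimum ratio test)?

Column w1 entries and ratios — q: (4/3)/(1/3) = 4; p: -1/3 ≤ 0, skip.
Smallest ratio is 4 in the row of q, so q leaves.

q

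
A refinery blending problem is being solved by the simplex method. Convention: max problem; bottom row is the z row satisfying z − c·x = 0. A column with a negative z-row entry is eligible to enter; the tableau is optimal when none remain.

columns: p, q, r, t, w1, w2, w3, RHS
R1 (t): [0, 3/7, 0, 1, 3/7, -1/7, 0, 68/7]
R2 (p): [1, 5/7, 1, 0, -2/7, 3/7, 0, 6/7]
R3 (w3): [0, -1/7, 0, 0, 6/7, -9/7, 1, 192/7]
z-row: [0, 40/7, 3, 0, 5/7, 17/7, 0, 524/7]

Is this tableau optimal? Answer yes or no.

Every z-row coefficient is ≥ 0, so the tableau is optimal.

yes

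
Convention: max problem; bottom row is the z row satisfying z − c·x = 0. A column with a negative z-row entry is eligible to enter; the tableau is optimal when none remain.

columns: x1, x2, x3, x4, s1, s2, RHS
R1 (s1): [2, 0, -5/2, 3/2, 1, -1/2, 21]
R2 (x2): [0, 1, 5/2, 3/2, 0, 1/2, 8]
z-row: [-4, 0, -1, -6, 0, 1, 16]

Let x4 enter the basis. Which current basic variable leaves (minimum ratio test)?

x2

Column x4 entries and ratios — s1: 21/(3/2) = 14; x2: 8/(3/2) = 16/3.
Smallest ratio is 16/3 in the row of x2, so x2 leaves.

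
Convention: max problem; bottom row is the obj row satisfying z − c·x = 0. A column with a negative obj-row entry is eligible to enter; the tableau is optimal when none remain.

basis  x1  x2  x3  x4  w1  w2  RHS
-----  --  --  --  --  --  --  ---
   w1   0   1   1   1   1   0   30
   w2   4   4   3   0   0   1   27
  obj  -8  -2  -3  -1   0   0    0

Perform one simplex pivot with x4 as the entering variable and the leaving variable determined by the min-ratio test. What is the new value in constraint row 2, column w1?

Ratio test on column x4 — row 1: 30/1 = 30; row 2: entry 0 ≤ 0. Minimum is 30 at row 1 (w1 leaves); pivot element 1.
Divide row 1 by 1; eliminate column x4 from the other rows.
Row 2 update in column w1: 0 − 0·1 = 0.

0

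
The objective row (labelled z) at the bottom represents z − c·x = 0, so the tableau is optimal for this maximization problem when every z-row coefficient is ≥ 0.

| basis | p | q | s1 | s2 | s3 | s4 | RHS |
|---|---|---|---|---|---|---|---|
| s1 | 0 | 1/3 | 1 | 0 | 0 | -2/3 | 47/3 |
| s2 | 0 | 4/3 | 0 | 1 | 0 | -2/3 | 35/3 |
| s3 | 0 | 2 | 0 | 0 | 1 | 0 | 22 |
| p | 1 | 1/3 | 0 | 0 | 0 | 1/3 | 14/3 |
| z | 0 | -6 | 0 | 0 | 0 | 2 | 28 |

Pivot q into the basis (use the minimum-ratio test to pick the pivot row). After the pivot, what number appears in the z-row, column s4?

-1

Ratio test on column q — row 1: (47/3)/(1/3) = 47; row 2: (35/3)/(4/3) = 35/4; row 3: 22/2 = 11; row 4: (14/3)/(1/3) = 14. Minimum is 35/4 at row 2 (s2 leaves); pivot element 4/3.
Divide row 2 by 4/3; eliminate column q from the other rows.
z-row update in column s4: 2 − (-6)·(-1/2) = -1.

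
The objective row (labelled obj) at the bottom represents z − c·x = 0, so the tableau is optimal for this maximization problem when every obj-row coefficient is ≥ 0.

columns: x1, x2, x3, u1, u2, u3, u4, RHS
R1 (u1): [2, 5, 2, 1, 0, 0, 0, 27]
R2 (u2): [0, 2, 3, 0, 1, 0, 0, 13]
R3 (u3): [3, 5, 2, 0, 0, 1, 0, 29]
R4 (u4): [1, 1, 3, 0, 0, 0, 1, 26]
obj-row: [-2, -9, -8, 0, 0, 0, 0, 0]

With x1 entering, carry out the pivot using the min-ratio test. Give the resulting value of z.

Ratio test on column x1 — row 1: 27/2 = 27/2; row 2: entry 0 ≤ 0; row 3: 29/3 = 29/3; row 4: 26/1 = 26. Minimum is 29/3 at row 3 (u3 leaves); pivot element 3.
Pivot on row 3; the obj-row RHS becomes 0 − (-2)·(29/3) = 58/3.

58/3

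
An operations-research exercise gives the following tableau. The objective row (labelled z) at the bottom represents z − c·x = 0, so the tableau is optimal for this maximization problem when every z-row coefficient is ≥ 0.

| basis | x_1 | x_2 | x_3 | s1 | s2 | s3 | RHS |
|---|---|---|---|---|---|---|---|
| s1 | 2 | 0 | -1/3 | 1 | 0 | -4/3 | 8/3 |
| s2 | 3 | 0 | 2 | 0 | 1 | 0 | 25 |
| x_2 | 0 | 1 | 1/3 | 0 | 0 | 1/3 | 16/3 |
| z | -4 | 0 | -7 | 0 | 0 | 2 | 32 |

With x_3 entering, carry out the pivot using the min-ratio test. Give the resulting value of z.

239/2

Ratio test on column x_3 — row 1: entry -1/3 ≤ 0; row 2: 25/2 = 25/2; row 3: (16/3)/(1/3) = 16. Minimum is 25/2 at row 2 (s2 leaves); pivot element 2.
Pivot on row 2; the z-row RHS becomes 32 − (-7)·(25/2) = 239/2.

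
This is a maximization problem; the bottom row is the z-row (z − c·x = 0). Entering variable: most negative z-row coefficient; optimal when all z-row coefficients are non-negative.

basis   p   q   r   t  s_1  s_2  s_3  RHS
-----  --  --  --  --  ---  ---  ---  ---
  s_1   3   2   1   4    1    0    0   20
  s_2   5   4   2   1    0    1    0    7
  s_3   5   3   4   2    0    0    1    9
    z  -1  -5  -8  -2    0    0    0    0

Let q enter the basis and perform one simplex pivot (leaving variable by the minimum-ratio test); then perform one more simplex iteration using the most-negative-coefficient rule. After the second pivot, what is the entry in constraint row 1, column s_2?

-1/2

Ratio test on column q — row 1: 20/2 = 10; row 2: 7/4 = 7/4; row 3: 9/3 = 3. Minimum is 7/4 at row 2 (s_2 leaves); pivot element 4.
Divide row 2 by 4; eliminate column q from the other rows.
Second iteration: most negative z-row entry is -11/2 in column r, so r enters.
Ratio test on column r — row 1: entry 0 ≤ 0; row 2: (7/4)/(1/2) = 7/2; row 3: (15/4)/(5/2) = 3/2. Minimum is 3/2 at row 3 (s_3 leaves); pivot element 5/2.
Divide row 3 by 5/2; eliminate column r from the other rows.
After both pivots, the entry at constraint row 1, column s_2 is -1/2.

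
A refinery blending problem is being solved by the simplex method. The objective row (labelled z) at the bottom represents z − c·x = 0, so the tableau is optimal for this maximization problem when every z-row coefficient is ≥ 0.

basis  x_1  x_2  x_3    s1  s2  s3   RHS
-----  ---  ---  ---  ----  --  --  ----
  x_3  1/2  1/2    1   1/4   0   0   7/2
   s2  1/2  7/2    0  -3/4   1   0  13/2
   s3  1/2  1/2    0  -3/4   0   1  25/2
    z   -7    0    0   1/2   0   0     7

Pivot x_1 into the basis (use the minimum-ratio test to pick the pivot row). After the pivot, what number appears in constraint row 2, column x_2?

3

Ratio test on column x_1 — row 1: (7/2)/(1/2) = 7; row 2: (13/2)/(1/2) = 13; row 3: (25/2)/(1/2) = 25. Minimum is 7 at row 1 (x_3 leaves); pivot element 1/2.
Divide row 1 by 1/2; eliminate column x_1 from the other rows.
Row 2 update in column x_2: 7/2 − (1/2)·1 = 3.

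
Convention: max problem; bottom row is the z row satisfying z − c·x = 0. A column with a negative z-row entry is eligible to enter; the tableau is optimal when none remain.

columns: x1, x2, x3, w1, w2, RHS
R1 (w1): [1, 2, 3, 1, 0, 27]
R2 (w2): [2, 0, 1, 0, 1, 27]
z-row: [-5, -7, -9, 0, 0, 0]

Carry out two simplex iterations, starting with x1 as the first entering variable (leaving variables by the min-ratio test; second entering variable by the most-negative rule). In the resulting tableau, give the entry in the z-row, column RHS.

459/4

Ratio test on column x1 — row 1: 27/1 = 27; row 2: 27/2 = 27/2. Minimum is 27/2 at row 2 (w2 leaves); pivot element 2.
Divide row 2 by 2; eliminate column x1 from the other rows.
Second iteration: most negative z-row entry is -7 in column x2, so x2 enters.
Ratio test on column x2 — row 1: (27/2)/2 = 27/4; row 2: entry 0 ≤ 0. Minimum is 27/4 at row 1 (w1 leaves); pivot element 2.
Divide row 1 by 2; eliminate column x2 from the other rows.
After both pivots, the entry at the z-row, column RHS is 459/4.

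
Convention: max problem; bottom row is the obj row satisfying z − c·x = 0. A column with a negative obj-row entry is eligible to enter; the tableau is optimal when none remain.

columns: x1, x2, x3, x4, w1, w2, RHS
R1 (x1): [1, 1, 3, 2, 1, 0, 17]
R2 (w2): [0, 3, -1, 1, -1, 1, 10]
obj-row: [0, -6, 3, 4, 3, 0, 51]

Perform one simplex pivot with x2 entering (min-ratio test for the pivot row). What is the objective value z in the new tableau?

71

Ratio test on column x2 — row 1: 17/1 = 17; row 2: 10/3 = 10/3. Minimum is 10/3 at row 2 (w2 leaves); pivot element 3.
Pivot on row 2; the obj-row RHS becomes 51 − (-6)·(10/3) = 71.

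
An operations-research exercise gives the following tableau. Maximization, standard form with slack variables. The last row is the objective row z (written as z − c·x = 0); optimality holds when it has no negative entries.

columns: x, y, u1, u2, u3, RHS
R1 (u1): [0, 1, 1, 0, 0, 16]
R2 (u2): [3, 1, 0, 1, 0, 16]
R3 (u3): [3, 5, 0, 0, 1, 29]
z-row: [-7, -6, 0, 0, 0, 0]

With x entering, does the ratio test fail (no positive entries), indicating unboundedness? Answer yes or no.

no

Column x has positive entries in row(s) 2, 3, so the ratio test bounds it — not unbounded.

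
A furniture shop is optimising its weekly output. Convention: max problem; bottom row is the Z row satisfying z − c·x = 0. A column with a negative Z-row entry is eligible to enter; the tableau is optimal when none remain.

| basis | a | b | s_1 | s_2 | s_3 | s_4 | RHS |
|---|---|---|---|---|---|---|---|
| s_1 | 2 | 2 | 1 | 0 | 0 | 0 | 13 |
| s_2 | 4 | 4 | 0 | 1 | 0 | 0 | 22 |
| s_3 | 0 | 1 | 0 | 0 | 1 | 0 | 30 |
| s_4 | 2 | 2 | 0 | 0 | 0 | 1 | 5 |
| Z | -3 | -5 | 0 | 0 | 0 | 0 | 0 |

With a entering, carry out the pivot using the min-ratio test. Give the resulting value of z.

15/2

Ratio test on column a — row 1: 13/2 = 13/2; row 2: 22/4 = 11/2; row 3: entry 0 ≤ 0; row 4: 5/2 = 5/2. Minimum is 5/2 at row 4 (s_4 leaves); pivot element 2.
Pivot on row 4; the Z-row RHS becomes 0 − (-3)·(5/2) = 15/2.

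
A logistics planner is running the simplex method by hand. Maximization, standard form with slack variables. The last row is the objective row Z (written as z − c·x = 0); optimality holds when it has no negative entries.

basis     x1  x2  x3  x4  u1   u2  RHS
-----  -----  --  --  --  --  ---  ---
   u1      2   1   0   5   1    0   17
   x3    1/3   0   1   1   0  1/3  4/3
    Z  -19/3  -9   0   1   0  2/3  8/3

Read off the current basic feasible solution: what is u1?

u1 is basic (row 1); its value is the RHS of that row, 17.

17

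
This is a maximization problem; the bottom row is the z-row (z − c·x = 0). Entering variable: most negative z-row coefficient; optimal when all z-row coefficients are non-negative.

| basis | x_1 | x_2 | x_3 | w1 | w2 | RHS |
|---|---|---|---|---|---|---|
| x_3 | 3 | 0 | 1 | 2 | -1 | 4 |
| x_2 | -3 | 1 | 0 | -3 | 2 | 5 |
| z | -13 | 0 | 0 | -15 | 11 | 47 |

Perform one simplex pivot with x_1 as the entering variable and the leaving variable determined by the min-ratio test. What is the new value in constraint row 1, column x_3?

Ratio test on column x_1 — row 1: 4/3 = 4/3; row 2: entry -3 ≤ 0. Minimum is 4/3 at row 1 (x_3 leaves); pivot element 3.
Divide row 1 by 3; eliminate column x_1 from the other rows.
In the new row 1, the x_3 entry is the old entry divided by the pivot: 1/3 = 1/3.

1/3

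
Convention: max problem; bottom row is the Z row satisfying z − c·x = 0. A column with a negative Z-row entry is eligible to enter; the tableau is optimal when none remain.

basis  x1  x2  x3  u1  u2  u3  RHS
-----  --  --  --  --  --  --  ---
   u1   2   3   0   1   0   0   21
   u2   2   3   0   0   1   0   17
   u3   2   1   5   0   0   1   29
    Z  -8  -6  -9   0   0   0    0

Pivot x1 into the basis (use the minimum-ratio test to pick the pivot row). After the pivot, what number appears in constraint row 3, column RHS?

12

Ratio test on column x1 — row 1: 21/2 = 21/2; row 2: 17/2 = 17/2; row 3: 29/2 = 29/2. Minimum is 17/2 at row 2 (u2 leaves); pivot element 2.
Divide row 2 by 2; eliminate column x1 from the other rows.
Row 3 update in column RHS: 29 − 2·(17/2) = 12.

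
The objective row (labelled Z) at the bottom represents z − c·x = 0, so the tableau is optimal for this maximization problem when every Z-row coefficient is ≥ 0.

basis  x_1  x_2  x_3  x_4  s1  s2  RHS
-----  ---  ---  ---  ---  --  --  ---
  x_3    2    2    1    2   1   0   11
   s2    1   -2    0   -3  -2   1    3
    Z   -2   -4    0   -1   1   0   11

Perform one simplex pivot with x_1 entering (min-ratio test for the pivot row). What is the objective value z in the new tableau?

Ratio test on column x_1 — row 1: 11/2 = 11/2; row 2: 3/1 = 3. Minimum is 3 at row 2 (s2 leaves); pivot element 1.
Pivot on row 2; the Z-row RHS becomes 11 − (-2)·3 = 17.

17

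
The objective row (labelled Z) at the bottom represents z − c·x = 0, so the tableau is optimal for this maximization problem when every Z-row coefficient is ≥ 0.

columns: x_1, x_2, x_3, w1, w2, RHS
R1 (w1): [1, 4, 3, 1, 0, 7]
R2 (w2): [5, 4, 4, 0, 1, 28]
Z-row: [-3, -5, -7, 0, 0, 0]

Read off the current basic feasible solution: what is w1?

w1 is basic (row 1); its value is the RHS of that row, 7.

7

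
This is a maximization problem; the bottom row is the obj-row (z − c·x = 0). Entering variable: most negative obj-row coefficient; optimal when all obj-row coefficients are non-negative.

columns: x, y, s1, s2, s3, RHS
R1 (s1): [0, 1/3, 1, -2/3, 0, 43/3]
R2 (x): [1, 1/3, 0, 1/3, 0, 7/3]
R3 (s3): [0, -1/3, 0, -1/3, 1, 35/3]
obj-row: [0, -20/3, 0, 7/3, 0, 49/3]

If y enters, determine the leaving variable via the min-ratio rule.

x

Column y entries and ratios — s1: (43/3)/(1/3) = 43; x: (7/3)/(1/3) = 7; s3: -1/3 ≤ 0, skip.
Smallest ratio is 7 in the row of x, so x leaves.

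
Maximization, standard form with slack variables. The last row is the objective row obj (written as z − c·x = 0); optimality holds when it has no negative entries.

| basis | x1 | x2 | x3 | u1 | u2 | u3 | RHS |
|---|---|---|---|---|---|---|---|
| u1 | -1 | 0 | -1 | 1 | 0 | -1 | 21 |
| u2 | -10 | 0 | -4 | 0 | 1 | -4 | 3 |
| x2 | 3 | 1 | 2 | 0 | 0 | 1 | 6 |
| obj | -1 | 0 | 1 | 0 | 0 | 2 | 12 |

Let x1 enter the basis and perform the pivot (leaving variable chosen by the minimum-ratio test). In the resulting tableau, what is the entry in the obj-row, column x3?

5/3

Ratio test on column x1 — row 1: entry -1 ≤ 0; row 2: entry -10 ≤ 0; row 3: 6/3 = 2. Minimum is 2 at row 3 (x2 leaves); pivot element 3.
Divide row 3 by 3; eliminate column x1 from the other rows.
obj-row update in column x3: 1 − (-1)·(2/3) = 5/3.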